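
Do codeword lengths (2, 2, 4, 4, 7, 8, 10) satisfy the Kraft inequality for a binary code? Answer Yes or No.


Kraft sum = sum(2^(-l_i)) = 0.6377, need <= 1. Result: satisfied (a binary prefix-free code with these lengths exists)

Yes


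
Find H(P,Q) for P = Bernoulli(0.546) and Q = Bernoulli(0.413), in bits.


H(P,Q) = -p*log2(q) - (1-p)*log2(1-q). -0.546*log2(0.413) = 0.696579; -0.454*log2(0.587) = 0.348930. H(P,Q) = 0.696579 + 0.348930 = 1.0455

1.0455 bits


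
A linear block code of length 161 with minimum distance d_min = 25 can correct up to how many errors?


Correction capability = floor((d-1)/2) = floor((25-1)/2) = 12

12 errors


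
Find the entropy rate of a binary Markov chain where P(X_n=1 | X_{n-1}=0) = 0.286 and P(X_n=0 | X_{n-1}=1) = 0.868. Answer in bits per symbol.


Stationary distribution: pi_0 = p10/(p01+p10) = 0.7522, pi_1 = 0.2478. Entropy rate H' = pi_0*H(p01) + pi_1*H(p10) = 0.7522*0.8635 + 0.2478*0.5629 = 0.789

0.789 bits/symbol


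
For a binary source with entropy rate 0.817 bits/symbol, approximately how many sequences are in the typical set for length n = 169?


log2|A_typical| = nH = 169 * 0.817 = 138.073, so |A_typical| ~ 2^138.073 = 3.665e+41

3.665e+41


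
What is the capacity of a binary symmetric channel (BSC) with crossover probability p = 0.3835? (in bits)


H(p) = -p*log2(p) - (1-p)*log2(1-p) = -0.3835*log2(0.3835) - 0.6165*log2(0.6165) = 0.530266 + 0.430210 = 0.9605. C = 1 - H(p) = 1 - 0.9605 = 0.0395

0.0395 bits


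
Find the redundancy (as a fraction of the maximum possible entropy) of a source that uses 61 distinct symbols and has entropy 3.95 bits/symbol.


H_max = log2(K) = log2(61) = 5.9307 bits/symbol. Redundancy = 1 - H/H_max = 1 - 3.95/5.9307 = 1 - 0.666 = 0.334

0.334


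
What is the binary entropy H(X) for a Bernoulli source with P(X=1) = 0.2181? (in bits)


H = -p*log2(p) - (1-p)*log2(1-p). -0.2181*log2(0.2181) = 0.479152; -0.7819*log2(0.7819) = 0.277531. H = 0.479152 + 0.277531 = 0.7567

0.7567 bits


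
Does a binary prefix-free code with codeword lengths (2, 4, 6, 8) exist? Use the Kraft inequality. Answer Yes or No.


Kraft sum = sum(2^(-l_i)) = 0.332, need <= 1. Result: satisfied (a binary prefix-free code with these lengths exists)

Yes


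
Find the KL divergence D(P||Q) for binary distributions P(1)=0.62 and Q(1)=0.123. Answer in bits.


KL = p*log2(p/q) + (1-p)*log2((1-p)/(1-q)) = 0.62*log2(0.62/0.123) + 0.38*log2(0.38/0.877) = 0.9883

0.9883 bits


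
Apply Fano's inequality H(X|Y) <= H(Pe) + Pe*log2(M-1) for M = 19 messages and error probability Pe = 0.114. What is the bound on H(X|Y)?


H(Pe) = -Pe*log2(Pe) - (1-Pe)*log2(1-Pe) = -0.114*log2(0.114) - 0.886*log2(0.886) = 0.357150 + 0.154715 = 0.5119. Pe*log2(M-1) = 0.114*log2(18) = 0.475371. Bound = H(Pe) + Pe*log2(M-1) = 0.357150 + 0.154715 + 0.475371 = 0.9872

0.9872 bits


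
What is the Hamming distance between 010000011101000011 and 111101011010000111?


Count differing positions: ^ . ^ ^ . ^ . . . ^ ^ ^ . . . ^ . . = 8 differences

8


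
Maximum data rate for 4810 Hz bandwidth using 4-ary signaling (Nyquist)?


Rate = 2 * B * log2(M) = 2 * 4810 * 2.0 = 19240.0

19240.0 bps


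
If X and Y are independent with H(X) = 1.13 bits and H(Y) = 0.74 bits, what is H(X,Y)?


For independent variables, H(X,Y) = H(X) + H(Y) = 1.13 + 0.74 = 1.87

1.87 bits


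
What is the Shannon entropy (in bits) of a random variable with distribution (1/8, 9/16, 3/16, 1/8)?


H = -sum(p_i * log2(p_i)). Terms: -(1/8)*log2(1/8) = 0.375000; -(9/16)*log2(9/16) = 0.466917; -(3/16)*log2(3/16) = 0.452820; -(1/8)*log2(1/8) = 0.375000. H = 0.375000 + 0.466917 + 0.452820 + 0.375000 = 1.6697

1.6697 bits


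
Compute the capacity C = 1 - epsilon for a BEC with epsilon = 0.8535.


C = 1 - epsilon = 1 - 0.8535 = 0.1465

0.1465 bits


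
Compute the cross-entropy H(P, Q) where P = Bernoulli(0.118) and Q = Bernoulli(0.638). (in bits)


H(P,Q) = -p*log2(q) - (1-p)*log2(1-q). -0.118*log2(0.638) = 0.076508; -0.882*log2(0.362) = 1.292958. H(P,Q) = 0.076508 + 1.292958 = 1.3695

1.3695 bits


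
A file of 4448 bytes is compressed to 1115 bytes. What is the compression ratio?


Ratio = original / compressed = 4448 / 1115 = 3.9892

3.9892


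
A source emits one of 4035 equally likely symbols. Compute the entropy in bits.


H = log2(n) = log2(4035) = 11.9784

11.9784 bits


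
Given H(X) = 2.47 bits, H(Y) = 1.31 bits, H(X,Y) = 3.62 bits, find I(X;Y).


I(X;Y) = H(X) + H(Y) - H(X,Y) = 2.47 + 1.31 - 3.62 = 0.16

0.16 bits


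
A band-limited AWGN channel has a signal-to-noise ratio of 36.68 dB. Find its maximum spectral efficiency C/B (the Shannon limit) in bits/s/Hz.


SNR_linear = 10^(36.68/10) = 4655.8609; C/B = log2(1 + SNR_linear) = log2(1 + 4655.8609) = 12.1851

12.1851 bits/s/Hz


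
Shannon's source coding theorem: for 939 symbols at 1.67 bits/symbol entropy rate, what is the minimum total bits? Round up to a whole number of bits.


Minimum bits >= n * H = 939 * 1.67 = 1568.13, rounded up to a whole number of bits = 1569

1569 bits


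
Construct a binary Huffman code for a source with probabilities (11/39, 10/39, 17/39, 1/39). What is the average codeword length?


Huffman construction (repeatedly merge the two least-probable nodes; each merge adds 1 bit to every symbol beneath it): 1/39 + 10/39 = 11/39; 11/39 + 11/39 = 22/39; 17/39 + 22/39 = 1. Resulting codeword lengths (in the order the probabilities were given): (2, 3, 1, 3). L_avg = sum(p_i * l_i) = 11/39*2 + 10/39*3 + 17/39*1 + 1/39*3 = 24/13 = 1.8462

1.8462 bits


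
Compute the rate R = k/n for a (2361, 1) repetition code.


Rate = k/n = 1/2361

1/2361


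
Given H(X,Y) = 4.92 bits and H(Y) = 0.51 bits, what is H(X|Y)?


H(X|Y) = H(X,Y) - H(Y) = 4.92 - 0.51 = 4.41

4.41 bits


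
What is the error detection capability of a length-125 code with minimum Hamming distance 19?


Detection capability = d_min - 1 = 19 - 1 = 18

18 errors


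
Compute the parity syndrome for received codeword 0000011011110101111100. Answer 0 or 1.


Syndrome = XOR of all bits = 0 XOR 0 XOR 0 XOR 0 XOR 0 XOR 1 XOR 1 XOR 0 XOR 1 XOR 1 XOR 1 XOR 1 XOR 0 XOR 1 XOR 0 XOR 1 XOR 1 XOR 1 XOR 1 XOR 1 XOR 0 XOR 0 = 0

0


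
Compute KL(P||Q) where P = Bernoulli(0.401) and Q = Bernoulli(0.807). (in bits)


KL = p*log2(p/q) + (1-p)*log2((1-p)/(1-q)) = 0.401*log2(0.401/0.807) + 0.599*log2(0.599/0.193) = 0.5741

0.5741 bits


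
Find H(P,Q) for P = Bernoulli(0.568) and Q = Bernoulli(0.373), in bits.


H(P,Q) = -p*log2(q) - (1-p)*log2(1-q). -0.568*log2(0.373) = 0.808123; -0.432*log2(0.627) = 0.290936. H(P,Q) = 0.808123 + 0.290936 = 1.0991

1.0991 bits


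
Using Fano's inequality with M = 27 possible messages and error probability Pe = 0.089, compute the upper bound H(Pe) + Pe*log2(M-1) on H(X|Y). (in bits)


H(Pe) = -Pe*log2(Pe) - (1-Pe)*log2(1-Pe) = -0.089*log2(0.089) - 0.911*log2(0.911) = 0.310615 + 0.122509 = 0.4331. Pe*log2(M-1) = 0.089*log2(26) = 0.418339. Bound = H(Pe) + Pe*log2(M-1) = 0.310615 + 0.122509 + 0.418339 = 0.8515

0.8515 bits


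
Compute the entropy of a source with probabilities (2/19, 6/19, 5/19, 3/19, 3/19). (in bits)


H = -sum(p_i * log2(p_i)). Terms: -(2/19)*log2(2/19) = 0.341887; -(6/19)*log2(6/19) = 0.525147; -(5/19)*log2(5/19) = 0.506842; -(3/19)*log2(3/19) = 0.420468; -(3/19)*log2(3/19) = 0.420468. H = 0.341887 + 0.525147 + 0.506842 + 0.420468 + 0.420468 = 2.2148

2.2148 bits


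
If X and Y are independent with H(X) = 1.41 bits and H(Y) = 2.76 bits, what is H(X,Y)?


For independent variables, H(X,Y) = H(X) + H(Y) = 1.41 + 2.76 = 4.17

4.17 bits


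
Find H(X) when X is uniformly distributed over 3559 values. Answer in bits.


H = log2(n) = log2(3559) = 11.7973

11.7973 bits


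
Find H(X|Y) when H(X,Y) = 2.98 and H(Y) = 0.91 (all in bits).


H(X|Y) = H(X,Y) - H(Y) = 2.98 - 0.91 = 2.07

2.07 bits


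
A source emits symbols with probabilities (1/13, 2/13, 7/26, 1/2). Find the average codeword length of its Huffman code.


Huffman construction (repeatedly merge the two least-probable nodes; each merge adds 1 bit to every symbol beneath it): 1/13 + 2/13 = 3/13; 3/13 + 7/26 = 1/2; 1/2 + 1/2 = 1. Resulting codeword lengths (in the order the probabilities were given): (3, 3, 2, 1). L_avg = sum(p_i * l_i) = 1/13*3 + 2/13*3 + 7/26*2 + 1/2*1 = 45/26 = 1.7308

1.7308 bits


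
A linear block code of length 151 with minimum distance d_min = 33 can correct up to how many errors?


Correction capability = floor((d-1)/2) = floor((33-1)/2) = 16

16 errors


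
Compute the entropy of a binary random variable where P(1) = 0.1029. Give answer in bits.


H = -p*log2(p) - (1-p)*log2(1-p). -0.1029*log2(0.1029) = 0.337582; -0.8971*log2(0.8971) = 0.140539. H = 0.337582 + 0.140539 = 0.4781

0.4781 bits


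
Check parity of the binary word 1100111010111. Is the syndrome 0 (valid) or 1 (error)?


Syndrome = XOR of all bits = 1 XOR 1 XOR 0 XOR 0 XOR 1 XOR 1 XOR 1 XOR 0 XOR 1 XOR 0 XOR 1 XOR 1 XOR 1 = 1

1


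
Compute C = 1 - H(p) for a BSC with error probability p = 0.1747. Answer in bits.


H(p) = -p*log2(p) - (1-p)*log2(1-p) = -0.1747*log2(0.1747) - 0.8253*log2(0.8253) = 0.439728 + 0.228616 = 0.6683. C = 1 - H(p) = 1 - 0.6683 = 0.3317

0.3317 bits


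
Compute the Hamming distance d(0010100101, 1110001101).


Count differing positions: ^ ^ . . ^ . ^ . . . = 4 differences

4


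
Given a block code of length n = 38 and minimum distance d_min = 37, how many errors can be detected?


Detection capability = d_min - 1 = 37 - 1 = 36

36 errors


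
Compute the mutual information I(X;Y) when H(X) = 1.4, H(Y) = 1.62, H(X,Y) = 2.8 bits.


I(X;Y) = H(X) + H(Y) - H(X,Y) = 1.4 + 1.62 - 2.8 = 0.22

0.22 bits


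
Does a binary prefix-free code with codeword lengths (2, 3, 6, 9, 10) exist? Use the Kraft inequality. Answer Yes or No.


Kraft sum = sum(2^(-l_i)) = 0.3936, need <= 1. Result: satisfied (a binary prefix-free code with these lengths exists)

Yes


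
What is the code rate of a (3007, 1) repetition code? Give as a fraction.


Rate = k/n = 1/3007

1/3007


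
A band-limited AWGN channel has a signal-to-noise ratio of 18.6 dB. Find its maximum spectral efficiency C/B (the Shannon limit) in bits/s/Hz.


SNR_linear = 10^(18.6/10) = 72.4436; C/B = log2(1 + SNR_linear) = log2(1 + 72.4436) = 6.1986

6.1986 bits/s/Hz


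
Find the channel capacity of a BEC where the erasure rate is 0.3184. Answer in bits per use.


C = 1 - epsilon = 1 - 0.3184 = 0.6816

0.6816 bits


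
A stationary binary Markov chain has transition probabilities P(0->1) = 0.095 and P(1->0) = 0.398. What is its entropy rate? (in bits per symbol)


Stationary distribution: pi_0 = p10/(p01+p10) = 0.8073, pi_1 = 0.1927. Entropy rate H' = pi_0*H(p01) + pi_1*H(p10) = 0.8073*0.4529 + 0.1927*0.9698 = 0.5525

0.5525 bits/symbol


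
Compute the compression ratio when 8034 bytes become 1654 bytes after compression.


Ratio = original / compressed = 8034 / 1654 = 4.8573

4.8573


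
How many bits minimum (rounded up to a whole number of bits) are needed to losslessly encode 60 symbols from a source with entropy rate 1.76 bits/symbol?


Minimum bits >= n * H = 60 * 1.76 = 105.6, rounded up to a whole number of bits = 106

106 bits


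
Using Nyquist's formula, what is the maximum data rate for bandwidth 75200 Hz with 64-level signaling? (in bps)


Rate = 2 * B * log2(M) = 2 * 75200 * 6.0 = 902400.0

902400.0 bps


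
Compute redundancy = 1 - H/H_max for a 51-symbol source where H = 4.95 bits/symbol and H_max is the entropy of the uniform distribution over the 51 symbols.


H_max = log2(K) = log2(51) = 5.6724 bits/symbol. Redundancy = 1 - H/H_max = 1 - 4.95/5.6724 = 1 - 0.8726 = 0.1274

0.1274


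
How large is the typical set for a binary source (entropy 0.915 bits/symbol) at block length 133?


log2|A_typical| = nH = 133 * 0.915 = 121.695, so |A_typical| ~ 2^121.695 = 4.304e+36

4.304e+36


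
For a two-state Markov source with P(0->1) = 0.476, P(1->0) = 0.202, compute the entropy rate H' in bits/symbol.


Stationary distribution: pi_0 = p10/(p01+p10) = 0.2979, pi_1 = 0.7021. Entropy rate H' = pi_0*H(p01) + pi_1*H(p10) = 0.2979*0.9983 + 0.7021*0.7259 = 0.8071

0.8071 bits/symbol


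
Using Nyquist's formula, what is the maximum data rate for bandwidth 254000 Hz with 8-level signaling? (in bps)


Rate = 2 * B * log2(M) = 2 * 254000 * 3.0 = 1524000.0

1524000.0 bps


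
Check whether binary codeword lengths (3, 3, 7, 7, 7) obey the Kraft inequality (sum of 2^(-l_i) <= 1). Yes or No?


Kraft sum = sum(2^(-l_i)) = 0.2734, need <= 1. Result: satisfied (a binary prefix-free code with these lengths exists)

Yes


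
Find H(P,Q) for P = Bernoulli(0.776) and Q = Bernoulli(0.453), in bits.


H(P,Q) = -p*log2(q) - (1-p)*log2(1-q). -0.776*log2(0.453) = 0.886516; -0.224*log2(0.547) = 0.194967. H(P,Q) = 0.886516 + 0.194967 = 1.0815

1.0815 bits


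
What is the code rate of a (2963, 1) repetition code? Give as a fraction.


Rate = k/n = 1/2963

1/2963


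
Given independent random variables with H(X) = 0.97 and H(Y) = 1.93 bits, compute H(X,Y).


For independent variables, H(X,Y) = H(X) + H(Y) = 0.97 + 1.93 = 2.9

2.9 bits


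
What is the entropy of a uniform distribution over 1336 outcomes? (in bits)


H = log2(n) = log2(1336) = 10.3837

10.3837 bits


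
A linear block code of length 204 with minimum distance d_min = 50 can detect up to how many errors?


Detection capability = d_min - 1 = 50 - 1 = 49

49 errors


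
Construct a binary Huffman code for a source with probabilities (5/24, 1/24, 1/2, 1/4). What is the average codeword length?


Huffman construction (repeatedly merge the two least-probable nodes; each merge adds 1 bit to every symbol beneath it): 1/24 + 5/24 = 1/4; 1/4 + 1/4 = 1/2; 1/2 + 1/2 = 1. Resulting codeword lengths (in the order the probabilities were given): (3, 3, 1, 2). L_avg = sum(p_i * l_i) = 5/24*3 + 1/24*3 + 1/2*1 + 1/4*2 = 7/4 = 1.75

1.75 bits


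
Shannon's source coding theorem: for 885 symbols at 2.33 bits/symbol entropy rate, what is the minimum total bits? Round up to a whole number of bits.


Minimum bits >= n * H = 885 * 2.33 = 2062.05, rounded up to a whole number of bits = 2063

2063 bits


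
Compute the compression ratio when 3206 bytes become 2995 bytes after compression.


Ratio = original / compressed = 3206 / 2995 = 1.0705

1.0705


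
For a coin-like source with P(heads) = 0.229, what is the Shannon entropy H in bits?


H = -p*log2(p) - (1-p)*log2(1-p). -0.229*log2(0.229) = 0.486987; -0.771*log2(0.771) = 0.289277. H = 0.486987 + 0.289277 = 0.7763

0.7763 bits


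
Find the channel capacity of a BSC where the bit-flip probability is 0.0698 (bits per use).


H(p) = -p*log2(p) - (1-p)*log2(1-p) = -0.0698*log2(0.0698) - 0.9302*log2(0.9302) = 0.268076 + 0.097101 = 0.3652. C = 1 - H(p) = 1 - 0.3652 = 0.6348

0.6348 bits


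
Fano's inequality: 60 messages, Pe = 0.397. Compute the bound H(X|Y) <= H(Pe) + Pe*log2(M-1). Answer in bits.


H(Pe) = -Pe*log2(Pe) - (1-Pe)*log2(1-Pe) = -0.397*log2(0.397) - 0.603*log2(0.603) = 0.529117 + 0.440051 = 0.9692. Pe*log2(M-1) = 0.397*log2(59) = 2.335409. Bound = H(Pe) + Pe*log2(M-1) = 0.529117 + 0.440051 + 2.335409 = 3.3046

3.3046 bits


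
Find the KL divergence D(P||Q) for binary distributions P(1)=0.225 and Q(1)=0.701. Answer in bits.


KL = p*log2(p/q) + (1-p)*log2((1-p)/(1-q)) = 0.225*log2(0.225/0.701) + 0.775*log2(0.775/0.299) = 0.696

0.696 bits


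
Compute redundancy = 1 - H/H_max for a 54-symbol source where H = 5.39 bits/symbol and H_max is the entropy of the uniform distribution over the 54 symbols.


H_max = log2(K) = log2(54) = 5.7549 bits/symbol. Redundancy = 1 - H/H_max = 1 - 5.39/5.7549 = 1 - 0.9366 = 0.0634

0.0634


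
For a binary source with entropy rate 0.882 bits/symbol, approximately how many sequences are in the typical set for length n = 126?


log2|A_typical| = nH = 126 * 0.882 = 111.132, so |A_typical| ~ 2^111.132 = 2.845e+33

2.845e+33


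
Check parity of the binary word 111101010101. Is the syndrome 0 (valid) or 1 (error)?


Syndrome = XOR of all bits = 1 XOR 1 XOR 1 XOR 1 XOR 0 XOR 1 XOR 0 XOR 1 XOR 0 XOR 1 XOR 0 XOR 1 = 0

0


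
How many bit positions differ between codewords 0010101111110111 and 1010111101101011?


Count differing positions: ^ . . . . ^ . . ^ . . ^ ^ ^ . . = 6 differences

6


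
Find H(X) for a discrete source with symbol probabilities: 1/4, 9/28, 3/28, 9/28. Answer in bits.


H = -sum(p_i * log2(p_i)). Terms: -(1/4)*log2(1/4) = 0.500000; -(9/28)*log2(9/28) = 0.526317; -(3/28)*log2(3/28) = 0.345256; -(9/28)*log2(9/28) = 0.526317. H = 0.500000 + 0.526317 + 0.345256 + 0.526317 = 1.8979

1.8979 bits


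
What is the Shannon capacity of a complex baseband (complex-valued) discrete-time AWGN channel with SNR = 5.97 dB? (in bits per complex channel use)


SNR_linear = 10^(5.97/10) = 3.9537; C = log2(1 + SNR_linear) = log2(1 + 3.9537) = 2.3085

2.3085 bits/channel use


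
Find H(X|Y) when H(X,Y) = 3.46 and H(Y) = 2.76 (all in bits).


H(X|Y) = H(X,Y) - H(Y) = 3.46 - 2.76 = 0.7

0.7 bits


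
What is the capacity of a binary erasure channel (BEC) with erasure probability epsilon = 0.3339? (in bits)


C = 1 - epsilon = 1 - 0.3339 = 0.6661

0.6661 bits


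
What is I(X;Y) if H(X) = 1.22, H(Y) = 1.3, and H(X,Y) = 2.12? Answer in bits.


I(X;Y) = H(X) + H(Y) - H(X,Y) = 1.22 + 1.3 - 2.12 = 0.4

0.4 bits


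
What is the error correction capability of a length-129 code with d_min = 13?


Correction capability = floor((d-1)/2) = floor((13-1)/2) = 6

6 errors


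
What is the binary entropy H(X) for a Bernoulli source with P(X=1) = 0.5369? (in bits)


H = -p*log2(p) - (1-p)*log2(1-p). -0.5369*log2(0.5369) = 0.481747; -0.4631*log2(0.4631) = 0.514321. H = 0.481747 + 0.514321 = 0.9961

0.9961 bits


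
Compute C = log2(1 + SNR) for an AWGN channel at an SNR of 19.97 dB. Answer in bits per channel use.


SNR_linear = 10^(19.97/10) = 99.3116; C = log2(1 + SNR_linear) = log2(1 + 99.3116) = 6.6483

6.6483 bits/channel use


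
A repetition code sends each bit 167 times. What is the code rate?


Rate = k/n = 1/167

1/167


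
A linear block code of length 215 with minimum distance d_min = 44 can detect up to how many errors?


Detection capability = d_min - 1 = 44 - 1 = 43

43 errors


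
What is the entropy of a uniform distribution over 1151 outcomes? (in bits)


H = log2(n) = log2(1151) = 10.1687

10.1687 bits


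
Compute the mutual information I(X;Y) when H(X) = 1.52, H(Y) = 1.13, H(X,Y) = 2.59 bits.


I(X;Y) = H(X) + H(Y) - H(X,Y) = 1.52 + 1.13 - 2.59 = 0.06

0.06 bits


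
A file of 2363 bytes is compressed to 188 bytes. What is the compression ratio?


Ratio = original / compressed = 2363 / 188 = 12.5691

12.5691


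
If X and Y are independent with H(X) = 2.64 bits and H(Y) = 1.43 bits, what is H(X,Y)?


For independent variables, H(X,Y) = H(X) + H(Y) = 2.64 + 1.43 = 4.07

4.07 bits


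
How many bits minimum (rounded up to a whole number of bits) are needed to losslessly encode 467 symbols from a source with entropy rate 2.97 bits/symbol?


Minimum bits >= n * H = 467 * 2.97 = 1386.99, rounded up to a whole number of bits = 1387

1387 bits


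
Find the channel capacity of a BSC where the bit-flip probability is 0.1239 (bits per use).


H(p) = -p*log2(p) - (1-p)*log2(1-p) = -0.1239*log2(0.1239) - 0.8761*log2(0.8761) = 0.373280 + 0.167188 = 0.5405. C = 1 - H(p) = 1 - 0.5405 = 0.4595

0.4595 bits


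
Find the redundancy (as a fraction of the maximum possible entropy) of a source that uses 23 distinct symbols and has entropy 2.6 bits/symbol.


H_max = log2(K) = log2(23) = 4.5236 bits/symbol. Redundancy = 1 - H/H_max = 1 - 2.6/4.5236 = 1 - 0.5748 = 0.4252

0.4252


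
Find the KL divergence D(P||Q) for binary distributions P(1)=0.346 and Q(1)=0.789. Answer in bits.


KL = p*log2(p/q) + (1-p)*log2((1-p)/(1-q)) = 0.346*log2(0.346/0.789) + 0.654*log2(0.654/0.211) = 0.6559

0.6559 bits


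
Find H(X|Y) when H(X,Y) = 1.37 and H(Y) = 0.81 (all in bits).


H(X|Y) = H(X,Y) - H(Y) = 1.37 - 0.81 = 0.56

0.56 bits


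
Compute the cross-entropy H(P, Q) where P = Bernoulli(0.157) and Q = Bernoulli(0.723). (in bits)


H(P,Q) = -p*log2(q) - (1-p)*log2(1-q). -0.157*log2(0.723) = 0.073465; -0.843*log2(0.277) = 1.561272. H(P,Q) = 0.073465 + 1.561272 = 1.6347

1.6347 bits


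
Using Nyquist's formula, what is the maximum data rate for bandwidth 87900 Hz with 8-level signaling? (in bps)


Rate = 2 * B * log2(M) = 2 * 87900 * 3.0 = 527400.0

527400.0 bps


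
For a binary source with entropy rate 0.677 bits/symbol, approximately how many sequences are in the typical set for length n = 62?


log2|A_typical| = nH = 62 * 0.677 = 41.974, so |A_typical| ~ 2^41.974 = 4.319e+12

4.319e+12


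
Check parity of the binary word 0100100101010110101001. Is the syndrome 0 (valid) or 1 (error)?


Syndrome = XOR of all bits = 0 XOR 1 XOR 0 XOR 0 XOR 1 XOR 0 XOR 0 XOR 1 XOR 0 XOR 1 XOR 0 XOR 1 XOR 0 XOR 1 XOR 1 XOR 0 XOR 1 XOR 0 XOR 1 XOR 0 XOR 0 XOR 1 = 0

0


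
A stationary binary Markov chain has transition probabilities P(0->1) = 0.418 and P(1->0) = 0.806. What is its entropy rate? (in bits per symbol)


Stationary distribution: pi_0 = p10/(p01+p10) = 0.6585, pi_1 = 0.3415. Entropy rate H' = pi_0*H(p01) + pi_1*H(p10) = 0.6585*0.9805 + 0.3415*0.7098 = 0.8881

0.8881 bits/symbol


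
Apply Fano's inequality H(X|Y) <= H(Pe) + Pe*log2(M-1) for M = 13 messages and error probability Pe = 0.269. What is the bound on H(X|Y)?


H(Pe) = -Pe*log2(Pe) - (1-Pe)*log2(1-Pe) = -0.269*log2(0.269) - 0.731*log2(0.731) = 0.509573 + 0.330453 = 0.84. Pe*log2(M-1) = 0.269*log2(12) = 0.964355. Bound = H(Pe) + Pe*log2(M-1) = 0.509573 + 0.330453 + 0.964355 = 1.8044

1.8044 bits


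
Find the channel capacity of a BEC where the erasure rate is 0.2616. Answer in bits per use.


C = 1 - epsilon = 1 - 0.2616 = 0.7384

0.7384 bits


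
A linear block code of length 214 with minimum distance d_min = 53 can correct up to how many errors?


Correction capability = floor((d-1)/2) = floor((53-1)/2) = 26

26 errors


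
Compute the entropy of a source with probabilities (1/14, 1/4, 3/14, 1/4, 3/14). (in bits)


H = -sum(p_i * log2(p_i)). Terms: -(1/14)*log2(1/14) = 0.271954; -(1/4)*log2(1/4) = 0.500000; -(3/14)*log2(3/14) = 0.476227; -(1/4)*log2(1/4) = 0.500000; -(3/14)*log2(3/14) = 0.476227. H = 0.271954 + 0.500000 + 0.476227 + 0.500000 + 0.476227 = 2.2244

2.2244 bits


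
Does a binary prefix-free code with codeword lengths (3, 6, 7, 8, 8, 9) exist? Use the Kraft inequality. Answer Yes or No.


Kraft sum = sum(2^(-l_i)) = 0.1582, need <= 1. Result: satisfied (a binary prefix-free code with these lengths exists)

Yes


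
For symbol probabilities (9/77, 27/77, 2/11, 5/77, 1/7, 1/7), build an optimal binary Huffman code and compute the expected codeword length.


Huffman construction (repeatedly merge the two least-probable nodes; each merge adds 1 bit to every symbol beneath it): 5/77 + 9/77 = 2/11; 1/7 + 1/7 = 2/7; 2/11 + 2/11 = 4/11; 2/7 + 27/77 = 7/11; 4/11 + 7/11 = 1. Resulting codeword lengths (in the order the probabilities were given): (3, 2, 2, 3, 3, 3). L_avg = sum(p_i * l_i) = 9/77*3 + 27/77*2 + 2/11*2 + 5/77*3 + 1/7*3 + 1/7*3 = 190/77 = 2.4675

2.4675 bits


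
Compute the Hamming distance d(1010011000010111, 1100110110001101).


Count differing positions: . ^ ^ . ^ . ^ ^ ^ . . ^ ^ . ^ . = 9 differences

9


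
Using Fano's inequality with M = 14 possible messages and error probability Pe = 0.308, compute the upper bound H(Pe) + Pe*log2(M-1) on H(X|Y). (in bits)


H(Pe) = -Pe*log2(Pe) - (1-Pe)*log2(1-Pe) = -0.308*log2(0.308) - 0.692*log2(0.692) = 0.523291 + 0.367560 = 0.8909. Pe*log2(M-1) = 0.308*log2(13) = 1.139735. Bound = H(Pe) + Pe*log2(M-1) = 0.523291 + 0.367560 + 1.139735 = 2.0306

2.0306 bits


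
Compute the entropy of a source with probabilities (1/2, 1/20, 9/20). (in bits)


H = -sum(p_i * log2(p_i)). Terms: -(1/2)*log2(1/2) = 0.500000; -(1/20)*log2(1/20) = 0.216096; -(9/20)*log2(9/20) = 0.518401. H = 0.500000 + 0.216096 + 0.518401 = 1.2345

1.2345 bits


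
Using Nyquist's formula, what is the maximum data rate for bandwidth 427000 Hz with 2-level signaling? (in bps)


Rate = 2 * B * log2(M) = 2 * 427000 * 1.0 = 854000.0

854000.0 bps


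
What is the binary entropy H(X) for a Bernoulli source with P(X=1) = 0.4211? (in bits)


H = -p*log2(p) - (1-p)*log2(1-p). -0.4211*log2(0.4211) = 0.525434; -0.5789*log2(0.5789) = 0.456529. H = 0.525434 + 0.456529 = 0.982

0.982 bits


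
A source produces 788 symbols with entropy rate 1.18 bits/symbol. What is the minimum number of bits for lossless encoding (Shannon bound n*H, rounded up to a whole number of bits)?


Minimum bits >= n * H = 788 * 1.18 = 929.84, rounded up to a whole number of bits = 930

930 bits


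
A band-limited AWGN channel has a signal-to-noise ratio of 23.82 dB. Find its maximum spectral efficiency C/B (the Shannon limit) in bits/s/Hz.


SNR_linear = 10^(23.82/10) = 240.9905; C/B = log2(1 + SNR_linear) = log2(1 + 240.9905) = 7.9188

7.9188 bits/s/Hz


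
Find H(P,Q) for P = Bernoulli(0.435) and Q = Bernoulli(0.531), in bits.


H(P,Q) = -p*log2(q) - (1-p)*log2(1-q). -0.435*log2(0.531) = 0.397249; -0.565*log2(0.469) = 0.617172. H(P,Q) = 0.397249 + 0.617172 = 1.0144

1.0144 bits


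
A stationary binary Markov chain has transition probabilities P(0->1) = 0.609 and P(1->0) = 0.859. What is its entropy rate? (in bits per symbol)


Stationary distribution: pi_0 = p10/(p01+p10) = 0.5851, pi_1 = 0.4149. Entropy rate H' = pi_0*H(p01) + pi_1*H(p10) = 0.5851*0.9654 + 0.4149*0.5869 = 0.8084

0.8084 bits/symbol


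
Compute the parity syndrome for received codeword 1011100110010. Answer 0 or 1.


Syndrome = XOR of all bits = 1 XOR 0 XOR 1 XOR 1 XOR 1 XOR 0 XOR 0 XOR 1 XOR 1 XOR 0 XOR 0 XOR 1 XOR 0 = 1

1


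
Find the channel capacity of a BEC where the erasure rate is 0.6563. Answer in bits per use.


C = 1 - epsilon = 1 - 0.6563 = 0.3437

0.3437 bits


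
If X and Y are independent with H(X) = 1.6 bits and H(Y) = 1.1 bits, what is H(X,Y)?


For independent variables, H(X,Y) = H(X) + H(Y) = 1.6 + 1.1 = 2.7

2.7 bits


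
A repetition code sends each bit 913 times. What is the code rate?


Rate = k/n = 1/913

1/913


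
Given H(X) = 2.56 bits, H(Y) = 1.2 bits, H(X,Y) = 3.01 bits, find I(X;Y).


I(X;Y) = H(X) + H(Y) - H(X,Y) = 2.56 + 1.2 - 3.01 = 0.75

0.75 bits


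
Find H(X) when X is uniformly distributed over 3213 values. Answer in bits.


H = log2(n) = log2(3213) = 11.6497

11.6497 bits


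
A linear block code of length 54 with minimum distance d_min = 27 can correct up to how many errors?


Correction capability = floor((d-1)/2) = floor((27-1)/2) = 13

13 errors


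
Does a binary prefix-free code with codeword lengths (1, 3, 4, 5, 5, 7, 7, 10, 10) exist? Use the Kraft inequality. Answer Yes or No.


Kraft sum = sum(2^(-l_i)) = 0.7676, need <= 1. Result: satisfied (a binary prefix-free code with these lengths exists)

Yes


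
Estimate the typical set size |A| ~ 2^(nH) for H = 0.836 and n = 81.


log2|A_typical| = nH = 81 * 0.836 = 67.716, so |A_typical| ~ 2^67.716 = 2.424e+20

2.424e+20


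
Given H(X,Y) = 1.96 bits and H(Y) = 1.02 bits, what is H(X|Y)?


H(X|Y) = H(X,Y) - H(Y) = 1.96 - 1.02 = 0.94

0.94 bits


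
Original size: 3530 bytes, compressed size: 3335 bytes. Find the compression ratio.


Ratio = original / compressed = 3530 / 3335 = 1.0585

1.0585


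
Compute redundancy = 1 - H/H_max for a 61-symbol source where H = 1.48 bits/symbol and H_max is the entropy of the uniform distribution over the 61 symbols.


H_max = log2(K) = log2(61) = 5.9307 bits/symbol. Redundancy = 1 - H/H_max = 1 - 1.48/5.9307 = 1 - 0.2495 = 0.7505

0.7505


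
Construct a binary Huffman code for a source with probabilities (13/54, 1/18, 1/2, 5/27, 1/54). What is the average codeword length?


Huffman construction (repeatedly merge the two least-probable nodes; each merge adds 1 bit to every symbol beneath it): 1/54 + 1/18 = 2/27; 2/27 + 5/27 = 7/27; 13/54 + 7/27 = 1/2; 1/2 + 1/2 = 1. Resulting codeword lengths (in the order the probabilities were given): (2, 4, 1, 3, 4). L_avg = sum(p_i * l_i) = 13/54*2 + 1/18*4 + 1/2*1 + 5/27*3 + 1/54*4 = 11/6 = 1.8333

1.8333 bits


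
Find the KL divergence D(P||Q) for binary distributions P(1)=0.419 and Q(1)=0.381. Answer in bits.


KL = p*log2(p/q) + (1-p)*log2((1-p)/(1-q)) = 0.419*log2(0.419/0.381) + 0.581*log2(0.581/0.619) = 0.0044

0.0044 bits


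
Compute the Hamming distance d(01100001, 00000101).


Count differing positions: . ^ ^ . . ^ . . = 3 differences

3


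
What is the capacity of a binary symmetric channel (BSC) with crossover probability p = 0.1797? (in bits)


H(p) = -p*log2(p) - (1-p)*log2(1-p) = -0.1797*log2(0.1797) - 0.8203*log2(0.8203) = 0.444998 + 0.234422 = 0.6794. C = 1 - H(p) = 1 - 0.6794 = 0.3206

0.3206 bits


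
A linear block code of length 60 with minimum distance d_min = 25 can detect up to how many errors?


Detection capability = d_min - 1 = 25 - 1 = 24

24 errors


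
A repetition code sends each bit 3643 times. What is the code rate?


Rate = k/n = 1/3643

1/3643


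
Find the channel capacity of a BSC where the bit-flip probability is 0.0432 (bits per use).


H(p) = -p*log2(p) - (1-p)*log2(1-p) = -0.0432*log2(0.0432) - 0.9568*log2(0.9568) = 0.195818 + 0.060958 = 0.2568. C = 1 - H(p) = 1 - 0.2568 = 0.7432

0.7432 bits


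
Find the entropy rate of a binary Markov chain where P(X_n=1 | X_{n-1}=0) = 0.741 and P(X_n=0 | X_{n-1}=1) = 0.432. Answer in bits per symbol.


Stationary distribution: pi_0 = p10/(p01+p10) = 0.3683, pi_1 = 0.6317. Entropy rate H' = pi_0*H(p01) + pi_1*H(p10) = 0.3683*0.8252 + 0.6317*0.9866 = 0.9272

0.9272 bits/symbol


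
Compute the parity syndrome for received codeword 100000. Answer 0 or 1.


Syndrome = XOR of all bits = 1 XOR 0 XOR 0 XOR 0 XOR 0 XOR 0 = 1

1


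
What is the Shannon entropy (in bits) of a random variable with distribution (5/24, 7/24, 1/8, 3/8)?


H = -sum(p_i * log2(p_i)). Terms: -(5/24)*log2(5/24) = 0.471466; -(7/24)*log2(7/24) = 0.518469; -(1/8)*log2(1/8) = 0.375000; -(3/8)*log2(3/8) = 0.530639. H = 0.471466 + 0.518469 + 0.375000 + 0.530639 = 1.8956

1.8956 bits


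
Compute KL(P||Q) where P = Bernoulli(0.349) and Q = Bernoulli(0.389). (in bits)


KL = p*log2(p/q) + (1-p)*log2((1-p)/(1-q)) = 0.349*log2(0.349/0.389) + 0.651*log2(0.651/0.611) = 0.0049

0.0049 bits


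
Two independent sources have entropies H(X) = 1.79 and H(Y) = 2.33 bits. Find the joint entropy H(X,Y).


For independent variables, H(X,Y) = H(X) + H(Y) = 1.79 + 2.33 = 4.12

4.12 bits


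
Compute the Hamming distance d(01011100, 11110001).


Count differing positions: ^ . ^ . ^ ^ . ^ = 5 differences

5


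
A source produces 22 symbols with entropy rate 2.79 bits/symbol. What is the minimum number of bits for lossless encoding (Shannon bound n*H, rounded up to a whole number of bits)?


Minimum bits >= n * H = 22 * 2.79 = 61.38, rounded up to a whole number of bits = 62

62 bits


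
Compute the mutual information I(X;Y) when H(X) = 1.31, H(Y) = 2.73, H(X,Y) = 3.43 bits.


I(X;Y) = H(X) + H(Y) - H(X,Y) = 1.31 + 2.73 - 3.43 = 0.61

0.61 bits


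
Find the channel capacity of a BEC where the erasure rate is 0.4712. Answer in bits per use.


C = 1 - epsilon = 1 - 0.4712 = 0.5288

0.5288 bits


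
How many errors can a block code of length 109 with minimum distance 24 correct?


Correction capability = floor((d-1)/2) = floor((24-1)/2) = 11

11 errors


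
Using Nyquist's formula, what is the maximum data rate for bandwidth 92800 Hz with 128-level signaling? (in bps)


Rate = 2 * B * log2(M) = 2 * 92800 * 7.0 = 1299200.0

1299200.0 bps


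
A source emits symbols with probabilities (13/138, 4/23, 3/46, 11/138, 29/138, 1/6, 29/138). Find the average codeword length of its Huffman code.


Huffman construction (repeatedly merge the two least-probable nodes; each merge adds 1 bit to every symbol beneath it): 3/46 + 11/138 = 10/69; 13/138 + 10/69 = 11/46; 1/6 + 4/23 = 47/138; 29/138 + 29/138 = 29/69; 11/46 + 47/138 = 40/69; 29/69 + 40/69 = 1. Resulting codeword lengths (in the order the probabilities were given): (3, 3, 4, 4, 2, 3, 2). L_avg = sum(p_i * l_i) = 13/138*3 + 4/23*3 + 3/46*4 + 11/138*4 + 29/138*2 + 1/6*3 + 29/138*2 = 188/69 = 2.7246

2.7246 bits


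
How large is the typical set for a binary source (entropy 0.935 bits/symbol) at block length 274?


log2|A_typical| = nH = 274 * 0.935 = 256.19, so |A_typical| ~ 2^256.19 = 1.321e+77

1.321e+77


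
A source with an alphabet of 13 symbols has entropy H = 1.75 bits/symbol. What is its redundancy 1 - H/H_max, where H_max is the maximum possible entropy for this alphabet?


H_max = log2(K) = log2(13) = 3.7004 bits/symbol. Redundancy = 1 - H/H_max = 1 - 1.75/3.7004 = 1 - 0.4729 = 0.5271

0.5271


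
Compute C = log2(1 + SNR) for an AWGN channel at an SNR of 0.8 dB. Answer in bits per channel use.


SNR_linear = 10^(0.8/10) = 1.2023; C = log2(1 + SNR_linear) = log2(1 + 1.2023) = 1.139

1.139 bits/channel use


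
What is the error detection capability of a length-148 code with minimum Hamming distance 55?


Detection capability = d_min - 1 = 55 - 1 = 54

54 errors


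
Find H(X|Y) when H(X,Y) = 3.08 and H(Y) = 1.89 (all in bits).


H(X|Y) = H(X,Y) - H(Y) = 3.08 - 1.89 = 1.19

1.19 bits


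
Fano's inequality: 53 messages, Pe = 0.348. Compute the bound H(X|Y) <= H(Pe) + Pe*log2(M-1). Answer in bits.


H(Pe) = -Pe*log2(Pe) - (1-Pe)*log2(1-Pe) = -0.348*log2(0.348) - 0.652*log2(0.652) = 0.529949 + 0.402321 = 0.9323. Pe*log2(M-1) = 0.348*log2(52) = 1.983753. Bound = H(Pe) + Pe*log2(M-1) = 0.529949 + 0.402321 + 1.983753 = 2.916

2.916 bits


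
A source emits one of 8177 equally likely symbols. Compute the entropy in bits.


H = log2(n) = log2(8177) = 12.9974

12.9974 bits


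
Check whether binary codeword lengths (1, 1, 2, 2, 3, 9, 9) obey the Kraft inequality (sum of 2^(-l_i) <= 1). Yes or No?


Kraft sum = sum(2^(-l_i)) = 1.6289, need <= 1. Result: violated (a binary prefix-free code with these lengths cannot exist)

No


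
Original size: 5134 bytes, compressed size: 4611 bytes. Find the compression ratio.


Ratio = original / compressed = 5134 / 4611 = 1.1134

1.1134


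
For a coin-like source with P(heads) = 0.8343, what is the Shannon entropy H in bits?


H = -p*log2(p) - (1-p)*log2(1-p). -0.8343*log2(0.8343) = 0.218054; -0.1657*log2(0.1657) = 0.429719. H = 0.218054 + 0.429719 = 0.6478

0.6478 bits


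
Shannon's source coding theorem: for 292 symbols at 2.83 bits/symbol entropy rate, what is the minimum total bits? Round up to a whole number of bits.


Minimum bits >= n * H = 292 * 2.83 = 826.36, rounded up to a whole number of bits = 827

827 bits


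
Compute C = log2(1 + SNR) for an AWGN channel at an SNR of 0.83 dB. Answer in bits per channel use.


SNR_linear = 10^(0.83/10) = 1.2106; C = log2(1 + SNR_linear) = log2(1 + 1.2106) = 1.1444

1.1444 bits/channel use


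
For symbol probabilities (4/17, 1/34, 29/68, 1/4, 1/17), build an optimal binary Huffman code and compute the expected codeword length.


Huffman construction (repeatedly merge the two least-probable nodes; each merge adds 1 bit to every symbol beneath it): 1/34 + 1/17 = 3/34; 3/34 + 4/17 = 11/34; 1/4 + 11/34 = 39/68; 29/68 + 39/68 = 1. Resulting codeword lengths (in the order the probabilities were given): (3, 4, 1, 2, 4). L_avg = sum(p_i * l_i) = 4/17*3 + 1/34*4 + 29/68*1 + 1/4*2 + 1/17*4 = 135/68 = 1.9853

1.9853 bits


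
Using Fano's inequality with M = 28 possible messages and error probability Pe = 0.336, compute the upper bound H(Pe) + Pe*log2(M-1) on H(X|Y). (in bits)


H(Pe) = -Pe*log2(Pe) - (1-Pe)*log2(1-Pe) = -0.336*log2(0.336) - 0.664*log2(0.664) = 0.528685 + 0.392255 = 0.9209. Pe*log2(M-1) = 0.336*log2(27) = 1.597642. Bound = H(Pe) + Pe*log2(M-1) = 0.528685 + 0.392255 + 1.597642 = 2.5186

2.5186 bits


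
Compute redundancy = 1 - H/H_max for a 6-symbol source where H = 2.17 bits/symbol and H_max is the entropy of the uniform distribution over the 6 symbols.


H_max = log2(K) = log2(6) = 2.585 bits/symbol. Redundancy = 1 - H/H_max = 1 - 2.17/2.585 = 1 - 0.8395 = 0.1605

0.1605


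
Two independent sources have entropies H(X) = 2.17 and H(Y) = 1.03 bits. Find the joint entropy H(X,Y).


For independent variables, H(X,Y) = H(X) + H(Y) = 2.17 + 1.03 = 3.2

3.2 bits


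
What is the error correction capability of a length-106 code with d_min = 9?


Correction capability = floor((d-1)/2) = floor((9-1)/2) = 4

4 errors


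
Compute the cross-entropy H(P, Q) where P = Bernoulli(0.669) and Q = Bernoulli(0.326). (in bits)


H(P,Q) = -p*log2(q) - (1-p)*log2(1-q). -0.669*log2(0.326) = 1.081811; -0.331*log2(0.674) = 0.188398. H(P,Q) = 1.081811 + 0.188398 = 1.2702

1.2702 bits


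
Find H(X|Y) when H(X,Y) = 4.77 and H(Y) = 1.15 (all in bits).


H(X|Y) = H(X,Y) - H(Y) = 4.77 - 1.15 = 3.62

3.62 bits


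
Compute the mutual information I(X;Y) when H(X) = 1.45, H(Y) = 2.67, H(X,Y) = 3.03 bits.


I(X;Y) = H(X) + H(Y) - H(X,Y) = 1.45 + 2.67 - 3.03 = 1.09

1.09 bits


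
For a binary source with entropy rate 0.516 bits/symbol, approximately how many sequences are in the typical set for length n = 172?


log2|A_typical| = nH = 172 * 0.516 = 88.752, so |A_typical| ~ 2^88.752 = 5.212e+26

5.212e+26


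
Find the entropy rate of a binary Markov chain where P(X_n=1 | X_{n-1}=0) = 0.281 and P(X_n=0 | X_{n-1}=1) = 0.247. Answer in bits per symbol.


Stationary distribution: pi_0 = p10/(p01+p10) = 0.4678, pi_1 = 0.5322. Entropy rate H' = pi_0*H(p01) + pi_1*H(p10) = 0.4678*0.8568 + 0.5322*0.8065 = 0.83

0.83 bits/symbol


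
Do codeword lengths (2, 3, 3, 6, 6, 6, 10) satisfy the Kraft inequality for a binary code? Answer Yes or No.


Kraft sum = sum(2^(-l_i)) = 0.5479, need <= 1. Result: satisfied (a binary prefix-free code with these lengths exists)

Yes


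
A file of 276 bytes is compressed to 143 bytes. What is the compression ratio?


Ratio = original / compressed = 276 / 143 = 1.9301

1.9301


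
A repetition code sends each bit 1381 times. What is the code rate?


Rate = k/n = 1/1381

1/1381


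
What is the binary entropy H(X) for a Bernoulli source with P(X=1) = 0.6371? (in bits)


H = -p*log2(p) - (1-p)*log2(1-p). -0.6371*log2(0.6371) = 0.414375; -0.3629*log2(0.3629) = 0.530689. H = 0.414375 + 0.530689 = 0.9451

0.9451 bits


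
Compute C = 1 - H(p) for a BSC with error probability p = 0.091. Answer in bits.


H(p) = -p*log2(p) - (1-p)*log2(1-p) = -0.091*log2(0.091) - 0.909*log2(0.909) = 0.314677 + 0.125122 = 0.4398. C = 1 - H(p) = 1 - 0.4398 = 0.5602

0.5602 bits


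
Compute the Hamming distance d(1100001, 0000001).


Count differing positions: ^ ^ . . . . . = 2 differences

2


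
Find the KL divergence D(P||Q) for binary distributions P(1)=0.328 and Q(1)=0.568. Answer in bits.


KL = p*log2(p/q) + (1-p)*log2((1-p)/(1-q)) = 0.328*log2(0.328/0.568) + 0.672*log2(0.672/0.432) = 0.1685

0.1685 bits


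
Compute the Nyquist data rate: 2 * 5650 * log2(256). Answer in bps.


Rate = 2 * B * log2(M) = 2 * 5650 * 8.0 = 90400.0

90400.0 bps


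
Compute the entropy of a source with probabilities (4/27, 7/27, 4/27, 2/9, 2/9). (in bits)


H = -sum(p_i * log2(p_i)). Terms: -(4/27)*log2(4/27) = 0.408131; -(7/27)*log2(7/27) = 0.504916; -(4/27)*log2(4/27) = 0.408131; -(2/9)*log2(2/9) = 0.482206; -(2/9)*log2(2/9) = 0.482206. H = 0.408131 + 0.504916 + 0.408131 + 0.482206 + 0.482206 = 2.2856

2.2856 bits
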